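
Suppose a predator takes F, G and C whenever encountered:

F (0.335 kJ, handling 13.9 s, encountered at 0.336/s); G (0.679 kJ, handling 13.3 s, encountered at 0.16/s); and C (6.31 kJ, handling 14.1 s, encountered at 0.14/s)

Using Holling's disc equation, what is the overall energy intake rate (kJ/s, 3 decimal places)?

R = (0.336×0.335 + 0.16×0.679 + 0.14×6.31) / (1 + 0.336×13.9 + 0.16×13.3 + 0.14×14.1) = 1.105/9.772 = 0.113 kJ/s.

0.113 kJ/s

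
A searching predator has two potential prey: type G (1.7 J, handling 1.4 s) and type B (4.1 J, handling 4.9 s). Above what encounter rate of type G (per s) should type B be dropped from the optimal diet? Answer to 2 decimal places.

At the threshold, the rate on type G alone equals the profitability of type B: λ·1.7/(1 + λ·1.4) = 4.1/4.9 = 0.8367.
Rearranging, λ(1.7 − 0.8367×1.4) = 0.8367, so λ = 0.8367/0.5286 = 1.583 per s.

1.58 per s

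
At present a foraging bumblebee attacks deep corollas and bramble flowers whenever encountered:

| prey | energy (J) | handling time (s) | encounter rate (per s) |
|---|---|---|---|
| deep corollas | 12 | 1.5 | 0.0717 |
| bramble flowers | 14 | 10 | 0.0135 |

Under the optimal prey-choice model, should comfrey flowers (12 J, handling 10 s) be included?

On deep corollas and bramble flowers alone, R = ΣλE/(1+Σλh) = 1.049/1.243 = 0.8446 J/s.
comfrey flowers: E/h = 12/10 = 1.2 J/s.
1.2 > 0.8446, so adding comfrey flowers raises the average — include it.

Yes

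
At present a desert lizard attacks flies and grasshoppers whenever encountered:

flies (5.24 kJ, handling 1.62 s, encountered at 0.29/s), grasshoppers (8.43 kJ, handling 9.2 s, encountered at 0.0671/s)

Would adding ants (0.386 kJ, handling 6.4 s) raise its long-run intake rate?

No

Intake rate on the current diet: R = (0.29×5.24 + 0.0671×8.43) / (1 + 0.29×1.62 + 0.0671×9.2) = 2.085/2.087 = 0.9991 kJ/s.
ants: E/h = 0.386/6.4 = 0.06031 kJ/s.
0.06031 < 0.9991, so adding ants would lower the average — exclude it.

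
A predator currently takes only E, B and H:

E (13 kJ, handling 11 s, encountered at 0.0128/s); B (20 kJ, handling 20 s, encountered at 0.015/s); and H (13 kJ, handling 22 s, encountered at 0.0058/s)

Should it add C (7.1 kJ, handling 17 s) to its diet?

On E, B and H alone, R = ΣλE/(1+Σλh) = 0.5418/1.568 = 0.3454 kJ/s.
C: E/h = 7.1/17 = 0.4176 kJ/s.
0.4176 > 0.3454, so adding C raises the average — include it.

Yes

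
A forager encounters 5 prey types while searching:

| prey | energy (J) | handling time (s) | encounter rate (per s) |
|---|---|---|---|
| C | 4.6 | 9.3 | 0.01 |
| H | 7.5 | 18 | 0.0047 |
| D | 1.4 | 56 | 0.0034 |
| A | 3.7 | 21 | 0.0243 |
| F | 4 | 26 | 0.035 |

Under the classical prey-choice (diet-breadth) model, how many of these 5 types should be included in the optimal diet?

Profitabilities (E/h, J/s): C 0.495, H 0.417, A 0.176, F 0.154, D 0.025. Add prey in this order while the next type's profitability exceeds the intake rate on those already taken.
Rate on top 1: 0.04209. H: 0.417 > 0.04209 → include.
Rate on top 2: 0.069. A: 0.176 > 0.069 → include.
Rate on top 3: 0.1014. F: 0.154 > 0.1014 → include.
Rate on top 4: 0.1198. D: 0.025 < 0.1198 → exclude; stop.
Optimal diet: C, H, A, F — 4 of 5 types.

4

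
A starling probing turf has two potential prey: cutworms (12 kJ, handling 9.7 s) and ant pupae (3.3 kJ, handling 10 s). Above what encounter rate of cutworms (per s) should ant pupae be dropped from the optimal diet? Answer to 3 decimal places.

Drop ant pupae once their profitability E₂/h₂ falls below the rate achievable on cutworms alone: E₂/h₂ = λE₁/(1 + λh₁).
Solve for λ: λE₁h₂ = E₂(1 + λh₁) → λ(E₁h₂ − E₂h₁) = E₂ → λ = E₂/(E₁h₂ − E₂h₁).
λ = 3.3/(12×10 − 3.3×9.7) = 3.3/87.99 = 0.0375 per s.

0.038 per s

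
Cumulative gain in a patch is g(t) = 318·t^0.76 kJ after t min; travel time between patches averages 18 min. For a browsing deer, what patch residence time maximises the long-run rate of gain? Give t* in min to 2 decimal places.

57.00 min

By the marginal value theorem, leave when the instantaneous gain rate g'(t) equals the habitat-wide average g(t)/(T + t).
g'(t) = 0.76·318·t^-0.24. Setting 0.76·318·t^-0.24 = 318·t^0.76/(18+t) gives 0.76(18+t) = t, so 0.24·t = 0.76×18.
t* = 0.76×18/0.24 = 57 min.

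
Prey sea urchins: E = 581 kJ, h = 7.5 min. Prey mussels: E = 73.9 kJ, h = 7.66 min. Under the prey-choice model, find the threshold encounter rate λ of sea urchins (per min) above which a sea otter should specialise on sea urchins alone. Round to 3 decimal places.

0.019 per min

Drop mussels once their profitability E₂/h₂ falls below the rate achievable on sea urchins alone: E₂/h₂ = λE₁/(1 + λh₁).
Solve for λ: λE₁h₂ = E₂(1 + λh₁) → λ(E₁h₂ − E₂h₁) = E₂ → λ = E₂/(E₁h₂ − E₂h₁).
λ = 73.9/(581×7.66 − 73.9×7.5) = 73.9/3896 = 0.01897 per min.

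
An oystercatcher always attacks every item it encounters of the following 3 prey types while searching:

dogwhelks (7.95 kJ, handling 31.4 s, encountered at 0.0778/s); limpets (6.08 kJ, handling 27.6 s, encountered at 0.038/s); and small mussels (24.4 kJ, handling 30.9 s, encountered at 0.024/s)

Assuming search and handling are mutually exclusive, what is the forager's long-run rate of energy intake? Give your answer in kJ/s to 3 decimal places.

0.274 kJ/s

R = Σλ_iE_i / (1 + Σλ_ih_i)
Numerator: 0.0778×7.95 + 0.038×6.08 + 0.024×24.4 = 1.435
Denominator: 1 + 0.0778×31.4 + 0.038×27.6 + 0.024×30.9 = 5.233
R = 1.435/5.233 = 0.2742 kJ/s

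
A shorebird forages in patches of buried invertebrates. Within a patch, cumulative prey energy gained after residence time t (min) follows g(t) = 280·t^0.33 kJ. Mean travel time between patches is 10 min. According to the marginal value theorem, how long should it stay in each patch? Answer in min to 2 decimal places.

Optimal t* satisfies g'(t*) = g(t*)/(T + t*).
g'(t) = 0.33·280·t^-0.67. Setting 0.33·280·t^-0.67 = 280·t^0.33/(10+t) gives 0.33(10+t) = t, so 0.67·t = 0.33×10.
t* = 0.33×10/0.67 = 4.925 min.

4.93 min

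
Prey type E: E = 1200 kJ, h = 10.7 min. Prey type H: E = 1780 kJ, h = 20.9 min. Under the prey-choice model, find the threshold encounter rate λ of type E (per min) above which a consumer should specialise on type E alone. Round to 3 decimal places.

Drop type H once their profitability E₂/h₂ falls below the rate achievable on type E alone: E₂/h₂ = λE₁/(1 + λh₁).
Solve for λ: λE₁h₂ = E₂(1 + λh₁) → λ(E₁h₂ − E₂h₁) = E₂ → λ = E₂/(E₁h₂ − E₂h₁).
λ = 1780/(1200×20.9 − 1780×10.7) = 1780/6034 = 0.295 per min.

0.295 per min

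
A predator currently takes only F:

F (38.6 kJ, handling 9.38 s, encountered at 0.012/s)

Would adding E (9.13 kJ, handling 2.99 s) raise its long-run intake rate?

Yes

Intake rate on the current diet: R = (0.012×38.6) / (1 + 0.012×9.38) = 0.4632/1.113 = 0.4163 kJ/s.
Profitability of E: 9.13/2.99 = 3.054 kJ/s.
3.054 > 0.4163, so adding E raises the average — include it.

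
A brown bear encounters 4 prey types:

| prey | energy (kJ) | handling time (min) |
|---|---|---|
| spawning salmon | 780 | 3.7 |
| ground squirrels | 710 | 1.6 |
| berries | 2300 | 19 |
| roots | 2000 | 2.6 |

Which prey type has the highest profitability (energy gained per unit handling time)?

roots

Profitability E/h (kJ/min): spawning salmon = 780/3.7 = 211, ground squirrels = 710/1.6 = 444, berries = 2300/19 = 121, roots = 2000/2.6 = 769.
Ranked: roots > ground squirrels > spawning salmon > berries.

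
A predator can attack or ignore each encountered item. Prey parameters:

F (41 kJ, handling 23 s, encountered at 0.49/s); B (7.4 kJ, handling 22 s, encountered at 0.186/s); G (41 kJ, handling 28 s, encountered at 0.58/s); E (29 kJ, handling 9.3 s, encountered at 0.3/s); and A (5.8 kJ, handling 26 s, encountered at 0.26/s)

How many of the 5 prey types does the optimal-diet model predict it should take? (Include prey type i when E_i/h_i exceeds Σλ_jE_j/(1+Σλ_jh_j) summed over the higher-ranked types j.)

Rank by E/h (kJ/s): E 3.12, F 1.78, G 1.46, B 0.336, A 0.223. Include each in turn until the next type's E/h falls below the running intake rate.
Rate on top 1: 2.296. F: 1.78 < 2.296 → exclude; stop.
Optimal diet: E — 1 of 5 types.

1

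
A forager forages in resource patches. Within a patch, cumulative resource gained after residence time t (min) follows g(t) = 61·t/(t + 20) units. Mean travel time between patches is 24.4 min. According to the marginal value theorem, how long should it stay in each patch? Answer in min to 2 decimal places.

Maximise g(t)/(T+t): set derivative to zero → g'(t)(T+t) = g(t).
g'(t) = 61·20/(t + 20)². Setting 61·20/(t+20)² = 61t/[(t+20)(24.4+t)] gives 20(24.4+t) = t(t+20), so t² = 20×24.4 = 488.
t* = √488 = 22.09 min.

22.09 min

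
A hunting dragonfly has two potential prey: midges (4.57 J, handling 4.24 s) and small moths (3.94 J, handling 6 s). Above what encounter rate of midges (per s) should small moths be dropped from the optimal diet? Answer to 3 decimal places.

0.368 per s

Drop small moths once their profitability E₂/h₂ falls below the rate achievable on midges alone: E₂/h₂ = λE₁/(1 + λh₁).
Solve for λ: λE₁h₂ = E₂(1 + λh₁) → λ(E₁h₂ − E₂h₁) = E₂ → λ = E₂/(E₁h₂ − E₂h₁).
λ = 3.94/(4.57×6 − 3.94×4.24) = 3.94/10.71 = 0.3677 per s.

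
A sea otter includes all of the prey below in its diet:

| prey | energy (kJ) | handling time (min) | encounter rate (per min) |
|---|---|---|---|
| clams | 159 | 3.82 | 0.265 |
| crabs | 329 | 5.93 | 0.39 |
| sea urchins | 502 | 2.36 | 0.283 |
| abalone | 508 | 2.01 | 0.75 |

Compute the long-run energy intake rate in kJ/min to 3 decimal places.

106.688 kJ/min

Energy encountered per unit search time: 0.265×159 + 0.39×329 + 0.283×502 + 0.75×508 = 693.5 kJ/min.
Handling time per unit search time: 0.265×3.82 + 0.39×5.93 + 0.283×2.36 + 0.75×2.01 = 5.5.
Rate = 693.5/(1 + 5.5) = 106.7 kJ/min.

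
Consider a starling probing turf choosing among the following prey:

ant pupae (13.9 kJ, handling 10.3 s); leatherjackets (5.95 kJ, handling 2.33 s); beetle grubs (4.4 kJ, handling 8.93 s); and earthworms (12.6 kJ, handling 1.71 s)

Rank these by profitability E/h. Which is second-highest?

In descending order of E/h:
earthworms: 12.6/1.71 = 7.37 kJ/s
leatherjackets: 5.95/2.33 = 2.55 kJ/s
ant pupae: 13.9/10.3 = 1.35 kJ/s
beetle grubs: 4.4/8.93 = 0.493 kJ/s

leatherjackets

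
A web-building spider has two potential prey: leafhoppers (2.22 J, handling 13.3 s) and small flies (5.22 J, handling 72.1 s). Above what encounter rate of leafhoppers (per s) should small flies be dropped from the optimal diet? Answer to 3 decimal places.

The zero-one rule: include small flies iff E₂/h₂ > λE₁/(1+λh₁). Equality gives the switch point.
λE₁h₂ = E₂ + λE₂h₁ ⇒ λ = E₂/(E₁h₂ − E₂h₁) = 5.22/(160.1 − 69.43) = 0.05759 per s.

0.058 per s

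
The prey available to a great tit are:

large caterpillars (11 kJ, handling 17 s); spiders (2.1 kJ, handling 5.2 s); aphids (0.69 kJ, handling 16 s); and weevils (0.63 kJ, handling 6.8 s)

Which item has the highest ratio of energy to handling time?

large caterpillars

Profitability E/h (kJ/s): large caterpillars = 11/17 = 0.647, spiders = 2.1/5.2 = 0.404, aphids = 0.69/16 = 0.0431, weevils = 0.63/6.8 = 0.0926.
Ranked: large caterpillars > spiders > weevils > aphids.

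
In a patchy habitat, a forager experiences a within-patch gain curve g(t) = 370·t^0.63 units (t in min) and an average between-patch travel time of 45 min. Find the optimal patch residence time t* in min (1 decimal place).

76.6 min

Optimal t* satisfies g'(t*) = g(t*)/(T + t*).
g'(t) = 0.63·370·t^-0.37. Setting 0.63·370·t^-0.37 = 370·t^0.63/(45+t) gives 0.63(45+t) = t, so 0.37·t = 0.63×45.
t* = 0.63×45/0.37 = 76.62 min.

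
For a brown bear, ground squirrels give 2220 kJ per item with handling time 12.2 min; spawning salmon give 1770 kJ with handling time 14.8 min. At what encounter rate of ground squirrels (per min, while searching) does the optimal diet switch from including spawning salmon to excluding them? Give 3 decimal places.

Drop spawning salmon once their profitability E₂/h₂ falls below the rate achievable on ground squirrels alone: E₂/h₂ = λE₁/(1 + λh₁).
Solve for λ: λE₁h₂ = E₂(1 + λh₁) → λ(E₁h₂ − E₂h₁) = E₂ → λ = E₂/(E₁h₂ − E₂h₁).
λ = 1770/(2220×14.8 − 1770×12.2) = 1770/1.126e+04 = 0.1572 per min.

0.157 per min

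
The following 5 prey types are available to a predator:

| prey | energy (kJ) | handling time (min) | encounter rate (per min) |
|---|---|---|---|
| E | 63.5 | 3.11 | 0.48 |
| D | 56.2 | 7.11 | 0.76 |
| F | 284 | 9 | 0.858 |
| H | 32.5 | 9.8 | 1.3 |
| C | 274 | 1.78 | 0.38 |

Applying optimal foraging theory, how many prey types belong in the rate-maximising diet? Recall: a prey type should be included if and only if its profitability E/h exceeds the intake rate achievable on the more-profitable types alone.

1

Profitabilities (E/h, kJ/min): C 154, F 31.6, E 20.4, D 7.9, H 3.32. Add prey in this order while the next type's profitability exceeds the intake rate on those already taken.
Rate on top 1: 62.11. F: 31.6 < 62.11 → exclude; stop.
Optimal diet: C — 1 of 5 types.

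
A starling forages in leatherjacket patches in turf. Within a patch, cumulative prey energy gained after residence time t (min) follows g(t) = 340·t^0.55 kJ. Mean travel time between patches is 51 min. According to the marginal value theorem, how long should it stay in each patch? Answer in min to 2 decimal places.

62.33 min

Optimal t* satisfies g'(t*) = g(t*)/(T + t*).
g'(t) = 0.55·340·t^-0.45. Setting 0.55·340·t^-0.45 = 340·t^0.55/(51+t) gives 0.55(51+t) = t, so 0.45·t = 0.55×51.
t* = 0.55×51/0.45 = 62.33 min.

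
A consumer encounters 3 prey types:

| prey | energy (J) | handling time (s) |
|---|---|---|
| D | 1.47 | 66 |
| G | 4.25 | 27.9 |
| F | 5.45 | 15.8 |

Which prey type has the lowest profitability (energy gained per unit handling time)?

In descending order of E/h:
F: 5.45/15.8 = 0.345 J/s
G: 4.25/27.9 = 0.152 J/s
D: 1.47/66 = 0.0223 J/s

D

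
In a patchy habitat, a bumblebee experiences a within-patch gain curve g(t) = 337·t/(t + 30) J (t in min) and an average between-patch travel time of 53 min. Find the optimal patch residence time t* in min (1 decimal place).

By the marginal value theorem, leave when the instantaneous gain rate g'(t) equals the habitat-wide average g(t)/(T + t).
g'(t) = 337·30/(t + 30)². Setting 337·30/(t+30)² = 337t/[(t+30)(53+t)] gives 30(53+t) = t(t+30), so t² = 30×53 = 1590.
t* = √1590 = 39.87 min.

39.9 min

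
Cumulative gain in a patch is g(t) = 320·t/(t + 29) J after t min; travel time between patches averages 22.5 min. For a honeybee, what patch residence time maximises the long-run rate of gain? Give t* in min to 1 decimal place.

Maximise g(t)/(T+t): set derivative to zero → g'(t)(T+t) = g(t).
g'(t) = 320·29/(t + 29)². Setting 320·29/(t+29)² = 320t/[(t+29)(22.5+t)] gives 29(22.5+t) = t(t+29), so t² = 29×22.5 = 652.5.
t* = √652.5 = 25.54 min.

25.5 min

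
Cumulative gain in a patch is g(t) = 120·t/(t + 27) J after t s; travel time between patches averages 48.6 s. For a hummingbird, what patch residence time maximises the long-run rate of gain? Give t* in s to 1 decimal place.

36.2 s

By the marginal value theorem, leave when the instantaneous gain rate g'(t) equals the habitat-wide average g(t)/(T + t).
g'(t) = 120·27/(t + 27)². Setting 120·27/(t+27)² = 120t/[(t+27)(48.6+t)] gives 27(48.6+t) = t(t+27), so t² = 27×48.6 = 1312.
t* = √1312 = 36.22 s.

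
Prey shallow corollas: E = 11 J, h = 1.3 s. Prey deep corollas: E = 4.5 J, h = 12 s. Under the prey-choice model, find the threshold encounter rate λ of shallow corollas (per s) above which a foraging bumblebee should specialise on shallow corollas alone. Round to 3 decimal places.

The zero-one rule: include deep corollas iff E₂/h₂ > λE₁/(1+λh₁). Equality gives the switch point.
λE₁h₂ = E₂ + λE₂h₁ ⇒ λ = E₂/(E₁h₂ − E₂h₁) = 4.5/(132 − 5.85) = 0.03567 per s.

0.036 per s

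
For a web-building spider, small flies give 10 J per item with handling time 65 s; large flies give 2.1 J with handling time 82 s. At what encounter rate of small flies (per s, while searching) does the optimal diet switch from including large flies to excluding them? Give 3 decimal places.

The zero-one rule: include large flies iff E₂/h₂ > λE₁/(1+λh₁). Equality gives the switch point.
λE₁h₂ = E₂ + λE₂h₁ ⇒ λ = E₂/(E₁h₂ − E₂h₁) = 2.1/(820 − 136.5) = 0.003072 per s.

0.003 per s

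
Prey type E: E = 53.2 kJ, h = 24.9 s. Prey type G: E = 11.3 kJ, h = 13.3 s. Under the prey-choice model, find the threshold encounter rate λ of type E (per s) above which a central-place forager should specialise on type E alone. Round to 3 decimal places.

0.027 per s

The zero-one rule: include type G iff E₂/h₂ > λE₁/(1+λh₁). Equality gives the switch point.
λE₁h₂ = E₂ + λE₂h₁ ⇒ λ = E₂/(E₁h₂ − E₂h₁) = 11.3/(707.6 − 281.4) = 0.02651 per s.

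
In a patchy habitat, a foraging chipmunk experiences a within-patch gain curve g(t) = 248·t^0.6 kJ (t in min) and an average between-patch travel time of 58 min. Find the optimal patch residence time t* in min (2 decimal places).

87.00 min

Maximise g(t)/(T+t): set derivative to zero → g'(t)(T+t) = g(t).
g'(t) = 0.6·248·t^-0.4. Setting 0.6·248·t^-0.4 = 248·t^0.6/(58+t) gives 0.6(58+t) = t, so 0.40·t = 0.6×58.
t* = 0.6×58/0.40 = 87 min.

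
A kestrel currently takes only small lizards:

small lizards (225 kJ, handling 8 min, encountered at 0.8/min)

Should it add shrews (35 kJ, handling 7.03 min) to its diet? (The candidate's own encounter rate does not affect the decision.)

No

Current rate: (0.8×225)/(1 + 0.8×8) = 24.32 kJ/min.
Profitability of shrews: 35/7.03 = 4.979 kJ/min.
4.979 < 24.32, so adding shrews would lower the average — exclude it.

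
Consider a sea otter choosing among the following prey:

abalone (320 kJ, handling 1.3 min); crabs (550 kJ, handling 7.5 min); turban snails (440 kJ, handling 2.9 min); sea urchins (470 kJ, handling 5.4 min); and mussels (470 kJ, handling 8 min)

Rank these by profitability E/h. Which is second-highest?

turban snails

Profitability E/h (kJ/min): abalone = 320/1.3 = 246, crabs = 550/7.5 = 73.3, turban snails = 440/2.9 = 152, sea urchins = 470/5.4 = 87, mussels = 470/8 = 58.8.
Ranked: abalone > turban snails > sea urchins > crabs > mussels.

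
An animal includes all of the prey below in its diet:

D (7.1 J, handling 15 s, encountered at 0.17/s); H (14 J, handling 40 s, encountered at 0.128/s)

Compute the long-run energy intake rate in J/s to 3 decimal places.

0.346 J/s

R = (0.17×7.1 + 0.128×14) / (1 + 0.17×15 + 0.128×40) = 2.999/8.67 = 0.3459 J/s.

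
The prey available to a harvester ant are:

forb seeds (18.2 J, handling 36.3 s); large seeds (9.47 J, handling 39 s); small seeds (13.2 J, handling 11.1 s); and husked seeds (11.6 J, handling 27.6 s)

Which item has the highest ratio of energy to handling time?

small seeds

In descending order of E/h:
small seeds: 13.2/11.1 = 1.19 J/s
forb seeds: 18.2/36.3 = 0.501 J/s
husked seeds: 11.6/27.6 = 0.42 J/s
large seeds: 9.47/39 = 0.243 J/s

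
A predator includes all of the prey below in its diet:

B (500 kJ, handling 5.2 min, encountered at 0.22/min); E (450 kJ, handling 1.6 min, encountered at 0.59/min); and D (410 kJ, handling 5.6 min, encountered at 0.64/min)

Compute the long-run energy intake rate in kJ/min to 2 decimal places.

95.61 kJ/min

R = Σλ_iE_i / (1 + Σλ_ih_i)
Numerator: 0.22×500 + 0.59×450 + 0.64×410 = 637.9
Denominator: 1 + 0.22×5.2 + 0.59×1.6 + 0.64×5.6 = 6.672
R = 637.9/6.672 = 95.61 kJ/min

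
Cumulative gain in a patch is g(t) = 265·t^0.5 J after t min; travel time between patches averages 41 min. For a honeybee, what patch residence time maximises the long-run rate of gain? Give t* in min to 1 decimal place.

By the marginal value theorem, leave when the instantaneous gain rate g'(t) equals the habitat-wide average g(t)/(T + t).
g'(t) = 0.5·265·t^-0.5. Setting 0.5·265·t^-0.5 = 265·t^0.5/(41+t) gives 0.5(41+t) = t, so 0.50·t = 0.5×41.
t* = 0.5×41/0.50 = 41 min.

41.0 min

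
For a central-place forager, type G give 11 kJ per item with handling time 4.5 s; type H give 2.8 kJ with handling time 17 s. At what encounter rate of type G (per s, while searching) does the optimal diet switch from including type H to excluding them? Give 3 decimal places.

Drop type H once their profitability E₂/h₂ falls below the rate achievable on type G alone: E₂/h₂ = λE₁/(1 + λh₁).
Solve for λ: λE₁h₂ = E₂(1 + λh₁) → λ(E₁h₂ − E₂h₁) = E₂ → λ = E₂/(E₁h₂ − E₂h₁).
λ = 2.8/(11×17 − 2.8×4.5) = 2.8/174.4 = 0.01606 per s.

0.016 per s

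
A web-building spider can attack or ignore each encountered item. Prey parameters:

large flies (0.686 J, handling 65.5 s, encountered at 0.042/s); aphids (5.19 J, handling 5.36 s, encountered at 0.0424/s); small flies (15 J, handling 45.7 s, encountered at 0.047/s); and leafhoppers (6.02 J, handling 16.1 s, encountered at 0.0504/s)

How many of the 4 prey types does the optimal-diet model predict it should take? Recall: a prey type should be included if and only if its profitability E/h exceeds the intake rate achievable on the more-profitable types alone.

3

Profitabilities (E/h, J/s): aphids 0.968, leafhoppers 0.374, small flies 0.328, large flies 0.0105. Add prey in this order while the next type's profitability exceeds the intake rate on those already taken.
Rate on top 1: 0.1793. leafhoppers: 0.374 > 0.1793 → include.
Rate on top 2: 0.2568. small flies: 0.328 > 0.2568 → include.
Rate on top 3: 0.2934. large flies: 0.0105 < 0.2934 → exclude; stop.
Optimal diet: aphids, leafhoppers, small flies — 3 of 4 types.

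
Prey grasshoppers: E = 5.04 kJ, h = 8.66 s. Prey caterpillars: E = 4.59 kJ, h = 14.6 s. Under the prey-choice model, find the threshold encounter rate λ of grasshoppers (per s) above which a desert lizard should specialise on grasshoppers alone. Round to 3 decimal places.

0.136 per s

The zero-one rule: include caterpillars iff E₂/h₂ > λE₁/(1+λh₁). Equality gives the switch point.
λE₁h₂ = E₂ + λE₂h₁ ⇒ λ = E₂/(E₁h₂ − E₂h₁) = 4.59/(73.58 − 39.75) = 0.1357 per s.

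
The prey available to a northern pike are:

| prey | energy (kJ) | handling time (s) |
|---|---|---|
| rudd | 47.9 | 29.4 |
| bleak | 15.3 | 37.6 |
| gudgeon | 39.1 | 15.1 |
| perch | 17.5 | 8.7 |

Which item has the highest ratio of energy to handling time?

In descending order of E/h:
gudgeon: 39.1/15.1 = 2.59 kJ/s
perch: 17.5/8.7 = 2.01 kJ/s
rudd: 47.9/29.4 = 1.63 kJ/s
bleak: 15.3/37.6 = 0.407 kJ/s

gudgeon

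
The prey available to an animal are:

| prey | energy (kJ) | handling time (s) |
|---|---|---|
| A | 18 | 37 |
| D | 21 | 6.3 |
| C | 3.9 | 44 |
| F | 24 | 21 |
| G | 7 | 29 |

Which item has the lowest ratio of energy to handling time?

Profitability E/h (kJ/s): A = 18/37 = 0.486, D = 21/6.3 = 3.33, C = 3.9/44 = 0.0886, F = 24/21 = 1.14, G = 7/29 = 0.241.
Ranked: D > F > A > G > C.

C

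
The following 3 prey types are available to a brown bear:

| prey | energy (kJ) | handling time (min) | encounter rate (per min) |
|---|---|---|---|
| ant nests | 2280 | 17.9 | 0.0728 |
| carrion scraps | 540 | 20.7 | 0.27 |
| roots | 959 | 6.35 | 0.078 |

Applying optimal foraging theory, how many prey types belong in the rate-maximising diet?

Profitabilities (E/h, kJ/min): roots 151, ant nests 127, carrion scraps 26.1. Add prey in this order while the next type's profitability exceeds the intake rate on those already taken.
Rate on top 1: 50.02. ant nests: 127 > 50.02 → include.
Rate on top 2: 86.04. carrion scraps: 26.1 < 86.04 → exclude; stop.
Optimal diet: roots, ant nests — 2 of 3 types.

2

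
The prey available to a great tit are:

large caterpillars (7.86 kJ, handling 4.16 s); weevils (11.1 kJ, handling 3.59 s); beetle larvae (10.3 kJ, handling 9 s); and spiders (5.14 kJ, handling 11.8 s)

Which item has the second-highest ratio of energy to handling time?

large caterpillars

Profitability E/h (kJ/s): large caterpillars = 7.86/4.16 = 1.89, weevils = 11.1/3.59 = 3.09, beetle larvae = 10.3/9 = 1.14, spiders = 5.14/11.8 = 0.436.
Ranked: weevils > large caterpillars > beetle larvae > spiders.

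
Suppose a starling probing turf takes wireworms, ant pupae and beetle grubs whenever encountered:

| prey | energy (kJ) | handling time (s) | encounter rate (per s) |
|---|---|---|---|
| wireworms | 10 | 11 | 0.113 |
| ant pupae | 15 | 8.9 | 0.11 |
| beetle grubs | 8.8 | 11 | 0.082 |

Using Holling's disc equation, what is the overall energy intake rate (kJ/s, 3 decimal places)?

R = Σλ_iE_i / (1 + Σλ_ih_i)
Numerator: 0.113×10 + 0.11×15 + 0.082×8.8 = 3.502
Denominator: 1 + 0.113×11 + 0.11×8.9 + 0.082×11 = 4.124
R = 3.502/4.124 = 0.8491 kJ/s

0.849 kJ/s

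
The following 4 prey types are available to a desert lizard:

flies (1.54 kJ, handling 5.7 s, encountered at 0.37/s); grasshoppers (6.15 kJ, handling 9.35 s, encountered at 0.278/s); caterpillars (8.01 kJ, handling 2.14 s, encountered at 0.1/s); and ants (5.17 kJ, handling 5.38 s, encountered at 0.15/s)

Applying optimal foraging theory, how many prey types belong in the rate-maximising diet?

2

E/h in descending order: caterpillars 3.74, ants 0.961, grasshoppers 0.658, flies 0.27 kJ/s. The optimal diet is the largest prefix of this list for which every included type satisfies E_i/h_i > R on the types above it.
Rate on top 1: 0.6598. ants: 0.961 > 0.6598 → include.
Rate on top 2: 0.7801. grasshoppers: 0.658 < 0.7801 → exclude; stop.
Optimal diet: caterpillars, ants — 2 of 4 types.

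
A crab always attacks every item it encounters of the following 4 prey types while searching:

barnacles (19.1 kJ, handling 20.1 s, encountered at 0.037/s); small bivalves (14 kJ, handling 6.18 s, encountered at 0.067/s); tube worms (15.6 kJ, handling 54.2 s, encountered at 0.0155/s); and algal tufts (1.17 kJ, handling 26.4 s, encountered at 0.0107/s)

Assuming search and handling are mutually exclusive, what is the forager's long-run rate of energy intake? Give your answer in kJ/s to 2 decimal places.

Energy encountered per unit search time: 0.037×19.1 + 0.067×14 + 0.0155×15.6 + 0.0107×1.17 = 1.899 kJ/s.
Handling time per unit search time: 0.037×20.1 + 0.067×6.18 + 0.0155×54.2 + 0.0107×26.4 = 2.28.
Rate = 1.899/(1 + 2.28) = 0.5789 kJ/s.

0.58 kJ/s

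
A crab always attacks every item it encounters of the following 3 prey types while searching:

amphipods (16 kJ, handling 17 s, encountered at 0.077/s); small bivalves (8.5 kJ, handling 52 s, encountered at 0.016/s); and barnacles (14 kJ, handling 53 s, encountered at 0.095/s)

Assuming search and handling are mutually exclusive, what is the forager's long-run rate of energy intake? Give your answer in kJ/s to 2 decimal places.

0.33 kJ/s

Energy encountered per unit search time: 0.077×16 + 0.016×8.5 + 0.095×14 = 2.698 kJ/s.
Handling time per unit search time: 0.077×17 + 0.016×52 + 0.095×53 = 7.176.
Rate = 2.698/(1 + 7.176) = 0.33 kJ/s.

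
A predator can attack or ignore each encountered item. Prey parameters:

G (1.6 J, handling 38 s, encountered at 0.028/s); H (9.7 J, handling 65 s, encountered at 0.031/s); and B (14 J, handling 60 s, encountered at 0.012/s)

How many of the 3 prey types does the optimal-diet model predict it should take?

E/h in descending order: B 0.233, H 0.149, G 0.0421 J/s. The optimal diet is the largest prefix of this list for which every included type satisfies E_i/h_i > R on the types above it.
Rate on top 1: 0.09767. H: 0.149 > 0.09767 → include.
Rate on top 2: 0.1255. G: 0.0421 < 0.1255 → exclude; stop.
Optimal diet: B, H — 2 of 3 types.

2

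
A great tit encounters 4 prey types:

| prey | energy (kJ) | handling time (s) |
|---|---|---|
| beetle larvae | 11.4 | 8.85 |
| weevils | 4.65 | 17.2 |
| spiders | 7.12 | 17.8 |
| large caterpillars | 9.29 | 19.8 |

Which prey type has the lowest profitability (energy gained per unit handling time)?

weevils

In descending order of E/h:
beetle larvae: 11.4/8.85 = 1.29 kJ/s
large caterpillars: 9.29/19.8 = 0.469 kJ/s
spiders: 7.12/17.8 = 0.4 kJ/s
weevils: 4.65/17.2 = 0.27 kJ/s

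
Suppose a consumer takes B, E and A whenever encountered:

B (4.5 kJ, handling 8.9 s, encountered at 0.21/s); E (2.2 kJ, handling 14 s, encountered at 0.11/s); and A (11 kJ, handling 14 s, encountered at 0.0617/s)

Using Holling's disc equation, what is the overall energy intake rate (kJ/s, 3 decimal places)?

R = Σλ_iE_i / (1 + Σλ_ih_i)
Numerator: 0.21×4.5 + 0.11×2.2 + 0.0617×11 = 1.866
Denominator: 1 + 0.21×8.9 + 0.11×14 + 0.0617×14 = 5.273
R = 1.866/5.273 = 0.3538 kJ/s

0.354 kJ/s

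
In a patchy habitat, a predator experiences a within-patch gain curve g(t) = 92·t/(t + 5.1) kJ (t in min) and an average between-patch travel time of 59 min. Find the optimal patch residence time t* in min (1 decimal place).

By the marginal value theorem, leave when the instantaneous gain rate g'(t) equals the habitat-wide average g(t)/(T + t).
g'(t) = 92·5.1/(t + 5.1)². Setting 92·5.1/(t+5.1)² = 92t/[(t+5.1)(59+t)] gives 5.1(59+t) = t(t+5.1), so t² = 5.1×59 = 300.9.
t* = √300.9 = 17.35 min.

17.3 min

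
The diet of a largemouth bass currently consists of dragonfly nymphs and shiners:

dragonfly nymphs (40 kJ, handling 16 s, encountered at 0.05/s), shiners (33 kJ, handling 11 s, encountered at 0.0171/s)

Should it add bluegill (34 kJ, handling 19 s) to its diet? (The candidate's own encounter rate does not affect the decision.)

Intake rate on the current diet: R = (0.05×40 + 0.0171×33) / (1 + 0.05×16 + 0.0171×11) = 2.564/1.988 = 1.29 kJ/s.
bluegill: E/h = 34/19 = 1.789 kJ/s.
Since 1.789 > R, including bluegill increases the long-run rate.

Yes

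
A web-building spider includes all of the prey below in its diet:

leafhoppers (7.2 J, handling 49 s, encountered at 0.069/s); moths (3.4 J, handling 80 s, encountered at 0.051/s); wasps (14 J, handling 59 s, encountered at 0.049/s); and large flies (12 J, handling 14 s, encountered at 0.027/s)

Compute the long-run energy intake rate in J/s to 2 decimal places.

R = (0.069×7.2 + 0.051×3.4 + 0.049×14 + 0.027×12) / (1 + 0.069×49 + 0.051×80 + 0.049×59 + 0.027×14) = 1.68/11.73 = 0.1432 J/s.

0.14 J/s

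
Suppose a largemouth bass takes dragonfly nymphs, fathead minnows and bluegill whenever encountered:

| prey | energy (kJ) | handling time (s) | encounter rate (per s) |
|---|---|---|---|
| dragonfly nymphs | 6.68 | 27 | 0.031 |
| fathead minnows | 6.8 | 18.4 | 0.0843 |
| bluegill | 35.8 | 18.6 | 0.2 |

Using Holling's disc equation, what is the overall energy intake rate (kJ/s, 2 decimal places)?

1.12 kJ/s

Energy encountered per unit search time: 0.031×6.68 + 0.0843×6.8 + 0.2×35.8 = 7.94 kJ/s.
Handling time per unit search time: 0.031×27 + 0.0843×18.4 + 0.2×18.6 = 6.108.
Rate = 7.94/(1 + 6.108) = 1.117 kJ/s.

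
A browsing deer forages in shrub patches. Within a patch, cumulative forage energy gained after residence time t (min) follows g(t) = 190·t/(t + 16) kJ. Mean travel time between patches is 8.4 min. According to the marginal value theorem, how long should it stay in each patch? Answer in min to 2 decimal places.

Optimal t* satisfies g'(t*) = g(t*)/(T + t*).
g'(t) = 190·16/(t + 16)². Setting 190·16/(t+16)² = 190t/[(t+16)(8.4+t)] gives 16(8.4+t) = t(t+16), so t² = 16×8.4 = 134.4.
t* = √134.4 = 11.59 min.

11.59 min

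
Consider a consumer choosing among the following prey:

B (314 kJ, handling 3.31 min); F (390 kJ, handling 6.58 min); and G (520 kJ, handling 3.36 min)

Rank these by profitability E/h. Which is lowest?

In descending order of E/h:
G: 520/3.36 = 155 kJ/min
B: 314/3.31 = 94.9 kJ/min
F: 390/6.58 = 59.3 kJ/min

F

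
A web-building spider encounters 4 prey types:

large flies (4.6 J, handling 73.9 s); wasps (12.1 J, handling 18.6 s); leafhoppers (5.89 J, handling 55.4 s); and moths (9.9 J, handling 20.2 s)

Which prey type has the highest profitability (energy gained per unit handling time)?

In descending order of E/h:
wasps: 12.1/18.6 = 0.651 J/s
moths: 9.9/20.2 = 0.49 J/s
leafhoppers: 5.89/55.4 = 0.106 J/s
large flies: 4.6/73.9 = 0.0622 J/s

wasps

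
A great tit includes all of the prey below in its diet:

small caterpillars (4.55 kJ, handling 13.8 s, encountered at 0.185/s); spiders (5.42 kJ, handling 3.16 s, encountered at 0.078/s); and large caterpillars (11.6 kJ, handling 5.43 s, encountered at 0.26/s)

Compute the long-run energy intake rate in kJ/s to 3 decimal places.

R = Σλ_iE_i / (1 + Σλ_ih_i)
Numerator: 0.185×4.55 + 0.078×5.42 + 0.26×11.6 = 4.281
Denominator: 1 + 0.185×13.8 + 0.078×3.16 + 0.26×5.43 = 5.211
R = 4.281/5.211 = 0.8214 kJ/s

0.821 kJ/s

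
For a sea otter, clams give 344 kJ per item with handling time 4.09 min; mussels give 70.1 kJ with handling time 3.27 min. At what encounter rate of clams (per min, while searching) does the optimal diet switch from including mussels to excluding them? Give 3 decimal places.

The zero-one rule: include mussels iff E₂/h₂ > λE₁/(1+λh₁). Equality gives the switch point.
λE₁h₂ = E₂ + λE₂h₁ ⇒ λ = E₂/(E₁h₂ − E₂h₁) = 70.1/(1125 − 286.7) = 0.08363 per min.

0.084 per min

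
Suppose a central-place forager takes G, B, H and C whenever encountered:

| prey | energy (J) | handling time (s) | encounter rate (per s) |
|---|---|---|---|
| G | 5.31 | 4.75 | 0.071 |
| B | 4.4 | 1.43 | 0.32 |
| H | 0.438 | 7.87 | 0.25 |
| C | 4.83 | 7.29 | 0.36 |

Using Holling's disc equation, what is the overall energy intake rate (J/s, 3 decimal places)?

R = Σλ_iE_i / (1 + Σλ_ih_i)
Numerator: 0.071×5.31 + 0.32×4.4 + 0.25×0.438 + 0.36×4.83 = 3.633
Denominator: 1 + 0.071×4.75 + 0.32×1.43 + 0.25×7.87 + 0.36×7.29 = 6.387
R = 3.633/6.387 = 0.5689 J/s

0.569 J/s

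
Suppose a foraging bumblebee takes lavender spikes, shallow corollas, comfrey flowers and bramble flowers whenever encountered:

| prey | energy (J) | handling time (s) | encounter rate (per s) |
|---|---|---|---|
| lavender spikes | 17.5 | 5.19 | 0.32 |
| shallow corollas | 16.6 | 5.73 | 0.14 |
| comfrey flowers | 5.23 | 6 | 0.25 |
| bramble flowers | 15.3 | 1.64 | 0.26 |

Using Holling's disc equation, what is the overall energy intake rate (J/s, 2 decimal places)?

2.45 J/s

Energy encountered per unit search time: 0.32×17.5 + 0.14×16.6 + 0.25×5.23 + 0.26×15.3 = 13.21 J/s.
Handling time per unit search time: 0.32×5.19 + 0.14×5.73 + 0.25×6 + 0.26×1.64 = 4.389.
Rate = 13.21/(1 + 4.389) = 2.451 J/s.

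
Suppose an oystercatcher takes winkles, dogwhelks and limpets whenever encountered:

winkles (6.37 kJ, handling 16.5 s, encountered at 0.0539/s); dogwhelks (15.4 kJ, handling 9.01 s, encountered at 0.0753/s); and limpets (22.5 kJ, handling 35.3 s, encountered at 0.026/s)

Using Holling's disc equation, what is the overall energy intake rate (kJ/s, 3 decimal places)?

Energy encountered per unit search time: 0.0539×6.37 + 0.0753×15.4 + 0.026×22.5 = 2.088 kJ/s.
Handling time per unit search time: 0.0539×16.5 + 0.0753×9.01 + 0.026×35.3 = 2.486.
Rate = 2.088/(1 + 2.486) = 0.599 kJ/s.

0.599 kJ/s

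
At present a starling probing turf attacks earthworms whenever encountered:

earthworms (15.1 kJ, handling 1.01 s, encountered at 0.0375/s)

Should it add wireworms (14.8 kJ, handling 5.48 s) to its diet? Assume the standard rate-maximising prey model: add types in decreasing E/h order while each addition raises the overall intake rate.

Current rate: (0.0375×15.1)/(1 + 0.0375×1.01) = 0.5456 kJ/s.
wireworms: E/h = 14.8/5.48 = 2.701 kJ/s.
2.701 > 0.5456, so adding wireworms raises the average — include it.

Yes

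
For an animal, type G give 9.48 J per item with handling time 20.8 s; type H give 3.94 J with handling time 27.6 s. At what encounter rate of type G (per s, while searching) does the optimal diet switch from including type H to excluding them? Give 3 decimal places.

Drop type H once their profitability E₂/h₂ falls below the rate achievable on type G alone: E₂/h₂ = λE₁/(1 + λh₁).
Solve for λ: λE₁h₂ = E₂(1 + λh₁) → λ(E₁h₂ − E₂h₁) = E₂ → λ = E₂/(E₁h₂ − E₂h₁).
λ = 3.94/(9.48×27.6 − 3.94×20.8) = 3.94/179.7 = 0.02193 per s.

0.022 per s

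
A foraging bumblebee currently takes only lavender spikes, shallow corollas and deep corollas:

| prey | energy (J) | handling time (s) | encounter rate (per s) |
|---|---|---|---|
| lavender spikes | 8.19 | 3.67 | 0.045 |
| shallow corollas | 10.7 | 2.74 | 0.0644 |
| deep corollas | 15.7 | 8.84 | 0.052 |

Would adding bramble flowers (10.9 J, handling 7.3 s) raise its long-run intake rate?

Yes

On lavender spikes, shallow corollas and deep corollas alone, R = ΣλE/(1+Σλh) = 1.874/1.801 = 1.04 J/s.
Profitability of bramble flowers: 10.9/7.3 = 1.493 J/s.
1.493 > 1.04, so adding bramble flowers raises the average — include it.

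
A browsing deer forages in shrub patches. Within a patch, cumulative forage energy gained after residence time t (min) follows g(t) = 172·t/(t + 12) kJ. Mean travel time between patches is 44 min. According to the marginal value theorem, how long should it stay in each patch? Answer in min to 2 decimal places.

22.98 min

Maximise g(t)/(T+t): set derivative to zero → g'(t)(T+t) = g(t).
g'(t) = 172·12/(t + 12)². Setting 172·12/(t+12)² = 172t/[(t+12)(44+t)] gives 12(44+t) = t(t+12), so t² = 12×44 = 528.
t* = √528 = 22.98 min.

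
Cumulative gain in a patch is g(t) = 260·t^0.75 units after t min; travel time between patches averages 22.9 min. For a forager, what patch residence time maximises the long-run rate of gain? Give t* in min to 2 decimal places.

68.70 min

By the marginal value theorem, leave when the instantaneous gain rate g'(t) equals the habitat-wide average g(t)/(T + t).
g'(t) = 0.75·260·t^-0.25. Setting 0.75·260·t^-0.25 = 260·t^0.75/(22.9+t) gives 0.75(22.9+t) = t, so 0.25·t = 0.75×22.9.
t* = 0.75×22.9/0.25 = 68.7 min.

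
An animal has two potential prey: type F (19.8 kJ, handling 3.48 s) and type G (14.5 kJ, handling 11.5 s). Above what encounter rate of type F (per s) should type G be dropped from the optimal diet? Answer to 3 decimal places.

At the threshold, the rate on type F alone equals the profitability of type G: λ·19.8/(1 + λ·3.48) = 14.5/11.5 = 1.261.
Rearranging, λ(19.8 − 1.261×3.48) = 1.261, so λ = 1.261/15.41 = 0.08181 per s.

0.082 per s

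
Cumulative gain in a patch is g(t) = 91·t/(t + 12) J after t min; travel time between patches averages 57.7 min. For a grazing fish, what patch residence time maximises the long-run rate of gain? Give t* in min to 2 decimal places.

26.31 min

By the marginal value theorem, leave when the instantaneous gain rate g'(t) equals the habitat-wide average g(t)/(T + t).
g'(t) = 91·12/(t + 12)². Setting 91·12/(t+12)² = 91t/[(t+12)(57.7+t)] gives 12(57.7+t) = t(t+12), so t² = 12×57.7 = 692.4.
t* = √692.4 = 26.31 min.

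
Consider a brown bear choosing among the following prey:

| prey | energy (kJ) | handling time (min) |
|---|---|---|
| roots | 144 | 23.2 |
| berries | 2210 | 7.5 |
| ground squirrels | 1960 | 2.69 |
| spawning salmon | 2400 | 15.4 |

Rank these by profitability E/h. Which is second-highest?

berries

In descending order of E/h:
ground squirrels: 1960/2.69 = 729 kJ/min
berries: 2210/7.5 = 295 kJ/min
spawning salmon: 2400/15.4 = 156 kJ/min
roots: 144/23.2 = 6.21 kJ/min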